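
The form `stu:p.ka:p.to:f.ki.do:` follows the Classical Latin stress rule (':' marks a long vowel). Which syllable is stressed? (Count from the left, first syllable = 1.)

Classical Latin: stress the penult if heavy (long vowel or closed), else the antepenult.
Weights: 3 to:f H, 4 ki L, 5 do: H.
The penult (syllable 4, ki) is light, so stress falls on the antepenult (syllable 3, to:f).
Stress on syllable 3: stu:p.ka:p.ˈto:f.ki.do:.

3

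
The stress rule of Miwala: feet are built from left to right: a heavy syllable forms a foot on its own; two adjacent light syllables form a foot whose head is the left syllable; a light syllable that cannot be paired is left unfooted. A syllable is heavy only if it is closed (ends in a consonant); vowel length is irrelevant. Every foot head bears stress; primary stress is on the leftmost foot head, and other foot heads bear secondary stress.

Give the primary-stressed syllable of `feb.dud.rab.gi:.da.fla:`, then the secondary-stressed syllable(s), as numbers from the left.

primary 1, secondary 2, 3, 4

Weights: 1 feb H, 2 dud H, 3 rab H, 4 gi: L, 5 da L, 6 fla: L.
Parse left to right (heavy = foot alone; LL = one foot; stranded L unfooted): (ˈfeb) (ˈdud) (ˈrab) (ˈgi:.da) fla:.
Foot heads: 1, 2, 3, 4.
Primary stress on the leftmost head = syllable 1.
Secondary stress on 2, 3, 4: ˈfeb.ˌdud.ˌrab.ˌgi:.da.fla:.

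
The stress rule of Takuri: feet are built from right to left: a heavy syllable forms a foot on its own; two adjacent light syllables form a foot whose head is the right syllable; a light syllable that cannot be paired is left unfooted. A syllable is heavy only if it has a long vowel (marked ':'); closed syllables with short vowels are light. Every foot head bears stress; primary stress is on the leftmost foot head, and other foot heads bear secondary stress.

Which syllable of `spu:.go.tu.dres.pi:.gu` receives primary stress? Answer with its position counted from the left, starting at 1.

1

Weights: 1 spu: H, 2 go L, 3 tu L, 4 dres L, 5 pi: H, 6 gu L.
Parse right to left (heavy = foot alone; LL = one foot; stranded L unfooted): (ˈspu:) go (tu.ˈdres) (ˈpi:) gu.
Foot heads: 1, 4, 5.
Primary stress on the leftmost head = syllable 1.
Primary stress: syllable 1 → ˈspu:.go.tu.dres.pi:.gu.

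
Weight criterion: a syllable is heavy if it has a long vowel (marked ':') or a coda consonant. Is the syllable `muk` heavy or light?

`muk`: short vowel, closed (coda /k/). Closed → heavy.

heavy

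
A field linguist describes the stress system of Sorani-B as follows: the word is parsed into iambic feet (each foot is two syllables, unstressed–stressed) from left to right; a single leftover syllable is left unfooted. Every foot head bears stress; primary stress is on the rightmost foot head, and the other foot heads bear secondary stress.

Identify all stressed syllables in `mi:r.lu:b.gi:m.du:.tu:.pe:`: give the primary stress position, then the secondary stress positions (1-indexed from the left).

primary 6, secondary 2, 4

Parse left to right into iambic (σˈσ) feet: (mi:r.ˈlu:b) (gi:m.ˈdu:) (tu:.ˈpe:).
Foot heads (stressed positions): 2, 4, 6.
End Rule Rightmost: primary stress on the rightmost head = syllable 6.
Secondary stress on 2, 4: mi:r.ˌlu:b.gi:m.ˌdu:.tu:.ˈpe:.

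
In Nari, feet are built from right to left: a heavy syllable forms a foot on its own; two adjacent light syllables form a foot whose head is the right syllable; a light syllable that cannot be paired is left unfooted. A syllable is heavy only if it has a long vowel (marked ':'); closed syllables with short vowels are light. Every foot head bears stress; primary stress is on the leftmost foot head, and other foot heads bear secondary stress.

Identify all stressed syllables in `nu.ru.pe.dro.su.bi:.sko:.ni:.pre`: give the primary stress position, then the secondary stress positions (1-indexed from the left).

Weights: 1 nu L, 2 ru L, 3 pe L, 4 dro L, 5 su L, 6 bi: H, 7 sko: H, 8 ni: H, 9 pre L.
Parse right to left (heavy = foot alone; LL = one foot; stranded L unfooted): nu (ru.ˈpe) (dro.ˈsu) (ˈbi:) (ˈsko:) (ˈni:) pre.
Foot heads: 3, 5, 6, 7, 8.
Primary stress on the leftmost head = syllable 3.
Secondary stress on 5, 6, 7, 8: nu.ru.ˈpe.dro.ˌsu.ˌbi:.ˌsko:.ˌni:.pre.

primary 3, secondary 5, 6, 7, 8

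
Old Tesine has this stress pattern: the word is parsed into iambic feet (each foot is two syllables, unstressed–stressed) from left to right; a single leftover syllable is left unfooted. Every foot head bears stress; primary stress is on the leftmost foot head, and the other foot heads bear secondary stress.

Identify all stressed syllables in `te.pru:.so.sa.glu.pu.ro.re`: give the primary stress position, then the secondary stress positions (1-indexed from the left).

primary 2, secondary 4, 6, 8

Parse left to right into iambic (σˈσ) feet: (te.ˈpru:) (so.ˈsa) (glu.ˈpu) (ro.ˈre).
Foot heads (stressed positions): 2, 4, 6, 8.
End Rule Leftmost: primary stress on the leftmost head = syllable 2.
Secondary stress on 4, 6, 8: te.ˈpru:.so.ˌsa.glu.ˌpu.ro.ˌre.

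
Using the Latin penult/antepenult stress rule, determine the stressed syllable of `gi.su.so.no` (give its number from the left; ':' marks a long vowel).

Classical Latin: stress the penult if heavy (long vowel or closed), else the antepenult.
Weights: 2 su L, 3 so L, 4 no L.
The penult (syllable 3, so) is light, so stress falls on the antepenult (syllable 2, su).
Stress on syllable 2: gi.ˈsu.so.no.

2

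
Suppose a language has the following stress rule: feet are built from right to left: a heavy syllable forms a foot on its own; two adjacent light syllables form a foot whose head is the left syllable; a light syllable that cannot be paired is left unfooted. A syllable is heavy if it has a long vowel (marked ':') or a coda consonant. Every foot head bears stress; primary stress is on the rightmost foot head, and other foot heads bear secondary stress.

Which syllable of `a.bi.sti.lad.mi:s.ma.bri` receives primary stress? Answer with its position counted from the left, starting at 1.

6

Weights: 1 a L, 2 bi L, 3 sti L, 4 lad H, 5 mi:s H, 6 ma L, 7 bri L.
Parse right to left (heavy = foot alone; LL = one foot; stranded L unfooted): a (ˈbi.sti) (ˈlad) (ˈmi:s) (ˈma.bri).
Foot heads: 2, 4, 5, 6.
Primary stress on the rightmost head = syllable 6.
Primary stress: syllable 6 → a.bi.sti.lad.mi:s.ˈma.bri.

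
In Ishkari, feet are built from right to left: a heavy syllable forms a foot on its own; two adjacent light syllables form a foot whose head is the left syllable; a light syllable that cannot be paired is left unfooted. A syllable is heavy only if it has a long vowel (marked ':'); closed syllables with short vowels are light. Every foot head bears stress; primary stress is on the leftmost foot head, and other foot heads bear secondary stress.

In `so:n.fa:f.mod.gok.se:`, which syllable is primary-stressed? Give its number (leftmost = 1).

Weights: 1 so:n H, 2 fa:f H, 3 mod L, 4 gok L, 5 se: H.
Parse right to left (heavy = foot alone; LL = one foot; stranded L unfooted): (ˈso:n) (ˈfa:f) (ˈmod.gok) (ˈse:).
Foot heads: 1, 2, 3, 5.
Primary stress on the leftmost head = syllable 1.
Primary stress: syllable 1 → ˈso:n.fa:f.mod.gok.se:.

1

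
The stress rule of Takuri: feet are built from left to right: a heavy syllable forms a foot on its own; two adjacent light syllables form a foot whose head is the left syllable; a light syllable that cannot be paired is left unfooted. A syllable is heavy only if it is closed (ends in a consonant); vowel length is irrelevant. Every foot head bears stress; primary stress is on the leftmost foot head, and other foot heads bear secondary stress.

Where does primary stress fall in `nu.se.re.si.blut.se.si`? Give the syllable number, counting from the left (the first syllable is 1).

1

Weights: 1 nu L, 2 se L, 3 re L, 4 si L, 5 blut H, 6 se L, 7 si L.
Parse left to right (heavy = foot alone; LL = one foot; stranded L unfooted): (ˈnu.se) (ˈre.si) (ˈblut) (ˈse.si).
Foot heads: 1, 3, 5, 6.
Primary stress on the leftmost head = syllable 1.
Primary stress: syllable 1 → ˈnu.se.re.si.blut.se.si.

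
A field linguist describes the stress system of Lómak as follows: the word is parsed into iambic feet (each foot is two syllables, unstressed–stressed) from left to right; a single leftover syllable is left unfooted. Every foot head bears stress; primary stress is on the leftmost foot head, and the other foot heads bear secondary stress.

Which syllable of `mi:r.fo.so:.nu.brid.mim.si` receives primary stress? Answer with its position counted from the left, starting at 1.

Parse left to right into iambic (σˈσ) feet: (mi:r.ˈfo) (so:.ˈnu) (brid.ˈmim) si. Syllable 7 is left unfooted.
Foot heads (stressed positions): 2, 4, 6.
End Rule Leftmost: primary stress on the leftmost head = syllable 2.
Primary stress: syllable 2 → mi:r.ˈfo.so:.nu.brid.mim.si.

2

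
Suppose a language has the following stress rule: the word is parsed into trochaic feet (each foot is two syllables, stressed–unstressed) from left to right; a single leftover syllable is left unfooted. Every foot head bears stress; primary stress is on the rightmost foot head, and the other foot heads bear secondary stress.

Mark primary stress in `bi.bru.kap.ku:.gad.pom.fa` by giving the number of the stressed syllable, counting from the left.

5

Parse left to right into trochaic (ˈσσ) feet: (ˈbi.bru) (ˈkap.ku:) (ˈgad.pom) fa. Syllable 7 is left unfooted.
Foot heads (stressed positions): 1, 3, 5.
End Rule Rightmost: primary stress on the rightmost head = syllable 5.
Primary stress: syllable 5 → bi.bru.kap.ku:.ˈgad.pom.fa.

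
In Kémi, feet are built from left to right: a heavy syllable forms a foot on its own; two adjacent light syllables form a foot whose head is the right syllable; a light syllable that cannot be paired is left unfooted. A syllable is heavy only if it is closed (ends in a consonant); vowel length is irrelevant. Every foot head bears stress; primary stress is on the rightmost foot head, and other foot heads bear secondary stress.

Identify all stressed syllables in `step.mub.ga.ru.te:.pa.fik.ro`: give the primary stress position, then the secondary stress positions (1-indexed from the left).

Weights: 1 step H, 2 mub H, 3 ga L, 4 ru L, 5 te: L, 6 pa L, 7 fik H, 8 ro L.
Parse left to right (heavy = foot alone; LL = one foot; stranded L unfooted): (ˈstep) (ˈmub) (ga.ˈru) (te:.ˈpa) (ˈfik) ro.
Foot heads: 1, 2, 4, 6, 7.
Primary stress on the rightmost head = syllable 7.
Secondary stress on 1, 2, 4, 6: ˌstep.ˌmub.ga.ˌru.te:.ˌpa.ˈfik.ro.

primary 7, secondary 1, 2, 4, 6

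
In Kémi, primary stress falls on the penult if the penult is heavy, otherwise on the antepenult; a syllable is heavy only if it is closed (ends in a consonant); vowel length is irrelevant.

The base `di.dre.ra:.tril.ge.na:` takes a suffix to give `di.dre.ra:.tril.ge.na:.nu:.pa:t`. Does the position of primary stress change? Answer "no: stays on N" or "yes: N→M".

yes: 4→6

Base `di.dre.ra:.tril.ge.na:` (6 syllables):
  Weights: 4 tril H, 5 ge L, 6 na: L.
  The penult (syllable 5, ge) is light, so stress falls on the antepenult (syllable 4, tril).
  → primary stress on syllable 4.
Suffixed `di.dre.ra:.tril.ge.na:.nu:.pa:t` (8 syllables):
  Weights: 6 na: L, 7 nu: L, 8 pa:t H.
  The penult (syllable 7, nu:) is light, so stress falls on the antepenult (syllable 6, na:).
  → primary stress on syllable 6.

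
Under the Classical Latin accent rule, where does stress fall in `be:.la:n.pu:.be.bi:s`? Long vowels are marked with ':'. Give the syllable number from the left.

Classical Latin: stress the penult if heavy (long vowel or closed), else the antepenult.
Weights: 3 pu: H, 4 be L, 5 bi:s H.
The penult (syllable 4, be) is light, so stress falls on the antepenult (syllable 3, pu:).
Stress on syllable 3: be:.la:n.ˈpu:.be.bi:s.

3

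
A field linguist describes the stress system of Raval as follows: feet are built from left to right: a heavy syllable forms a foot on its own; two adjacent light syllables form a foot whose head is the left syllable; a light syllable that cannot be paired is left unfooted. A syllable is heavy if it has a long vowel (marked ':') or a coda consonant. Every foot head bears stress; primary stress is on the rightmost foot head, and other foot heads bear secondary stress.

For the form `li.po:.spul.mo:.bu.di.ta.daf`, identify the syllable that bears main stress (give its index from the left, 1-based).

8

Weights: 1 li L, 2 po: H, 3 spul H, 4 mo: H, 5 bu L, 6 di L, 7 ta L, 8 daf H.
Parse left to right (heavy = foot alone; LL = one foot; stranded L unfooted): li (ˈpo:) (ˈspul) (ˈmo:) (ˈbu.di) ta (ˈdaf).
Foot heads: 2, 3, 4, 5, 8.
Primary stress on the rightmost head = syllable 8.
Primary stress: syllable 8 → li.po:.spul.mo:.bu.di.ta.ˈdaf.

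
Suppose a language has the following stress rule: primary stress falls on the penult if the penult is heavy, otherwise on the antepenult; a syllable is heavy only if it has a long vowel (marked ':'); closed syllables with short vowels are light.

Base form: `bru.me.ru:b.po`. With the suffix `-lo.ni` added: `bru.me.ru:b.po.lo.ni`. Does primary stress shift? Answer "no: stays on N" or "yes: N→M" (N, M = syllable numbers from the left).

Base `bru.me.ru:b.po` (4 syllables):
  Weights: 2 me L, 3 ru:b H, 4 po L.
  The penult (syllable 3, ru:b) is heavy, so it takes stress.
  → primary stress on syllable 3.
Suffixed `bru.me.ru:b.po.lo.ni` (6 syllables):
  Weights: 4 po L, 5 lo L, 6 ni L.
  The penult (syllable 5, lo) is light, so stress falls on the antepenult (syllable 4, po).
  → primary stress on syllable 4.

yes: 3→4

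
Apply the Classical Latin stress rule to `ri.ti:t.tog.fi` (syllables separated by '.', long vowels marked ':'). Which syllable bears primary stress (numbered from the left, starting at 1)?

3

Classical Latin: stress the penult if heavy (long vowel or closed), else the antepenult.
Weights: 2 ti:t H, 3 tog H, 4 fi L.
The penult (syllable 3, tog) is heavy, so it takes stress.
Stress on syllable 3: ri.ti:t.ˈtog.fi.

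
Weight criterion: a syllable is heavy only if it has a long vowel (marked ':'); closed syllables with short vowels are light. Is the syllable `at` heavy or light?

`at`: short vowel, closed (coda /t/). Short vowel → light.

light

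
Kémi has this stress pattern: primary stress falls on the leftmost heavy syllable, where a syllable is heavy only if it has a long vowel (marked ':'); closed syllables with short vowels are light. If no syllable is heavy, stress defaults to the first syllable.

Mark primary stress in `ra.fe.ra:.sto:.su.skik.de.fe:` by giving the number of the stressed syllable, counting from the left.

3

Weights: 1 ra L, 2 fe L, 3 ra: H, 4 sto: H, 5 su L, 6 skik L, 7 de L, 8 fe: H.
Heavy syllables in the domain: 3, 4, 8. The leftmost is syllable 3 (ra:).
Primary stress: syllable 3 → ra.fe.ˈra:.sto:.su.skik.de.fe:.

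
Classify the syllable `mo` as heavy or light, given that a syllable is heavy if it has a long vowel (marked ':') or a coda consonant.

light

`mo`: short vowel, open (no coda). Short vowel, open → light.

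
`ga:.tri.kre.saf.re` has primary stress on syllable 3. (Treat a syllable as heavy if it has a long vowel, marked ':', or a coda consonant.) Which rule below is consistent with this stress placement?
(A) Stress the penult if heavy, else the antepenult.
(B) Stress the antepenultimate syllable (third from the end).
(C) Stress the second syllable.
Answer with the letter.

Rule A → syllable 4 (observed: 3).
Rule B → syllable 3 ✓.
Rule C → syllable 2 (observed: 3).

B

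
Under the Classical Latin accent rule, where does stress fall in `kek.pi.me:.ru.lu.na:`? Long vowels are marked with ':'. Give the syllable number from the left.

4

Classical Latin: stress the penult if heavy (long vowel or closed), else the antepenult.
Weights: 4 ru L, 5 lu L, 6 na: H.
The penult (syllable 5, lu) is light, so stress falls on the antepenult (syllable 4, ru).
Stress on syllable 4: kek.pi.me:.ˈru.lu.na:.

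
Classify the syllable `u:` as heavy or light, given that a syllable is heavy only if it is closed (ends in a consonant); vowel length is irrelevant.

light

`u:`: long vowel, open (no coda). Open (no coda) → light.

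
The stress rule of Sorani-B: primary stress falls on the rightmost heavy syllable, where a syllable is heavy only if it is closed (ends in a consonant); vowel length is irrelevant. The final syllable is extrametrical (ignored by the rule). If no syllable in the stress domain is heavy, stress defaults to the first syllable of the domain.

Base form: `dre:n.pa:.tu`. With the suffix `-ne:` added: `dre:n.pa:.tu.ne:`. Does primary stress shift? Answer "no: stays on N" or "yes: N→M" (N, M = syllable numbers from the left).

Base `dre:n.pa:.tu` (3 syllables):
  The final syllable (3, tu) is extrametrical; the stress domain is syllables 1–2.
  Weights: 1 dre:n H, 2 pa: L.
  Heavy syllables in the domain: 1. The rightmost is syllable 1 (dre:n).
  → primary stress on syllable 1.
Suffixed `dre:n.pa:.tu.ne:` (4 syllables):
  The final syllable (4, ne:) is extrametrical; the stress domain is syllables 1–3.
  Weights: 1 dre:n H, 2 pa: L, 3 tu L.
  Heavy syllables in the domain: 1. The rightmost is syllable 1 (dre:n).
  → primary stress on syllable 1.

no: stays on 1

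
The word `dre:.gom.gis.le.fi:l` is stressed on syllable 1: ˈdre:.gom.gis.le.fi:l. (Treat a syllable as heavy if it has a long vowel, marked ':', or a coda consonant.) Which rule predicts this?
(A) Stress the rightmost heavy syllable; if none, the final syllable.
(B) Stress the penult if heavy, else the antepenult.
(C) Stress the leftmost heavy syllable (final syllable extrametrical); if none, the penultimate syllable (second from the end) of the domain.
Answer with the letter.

Rule A → syllable 5 (observed: 1).
Rule B → syllable 3 (observed: 1).
Rule C → syllable 1 ✓.

C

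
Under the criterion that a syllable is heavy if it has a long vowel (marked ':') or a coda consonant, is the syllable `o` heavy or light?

light

`o`: short vowel, open (no coda). Short vowel, open → light.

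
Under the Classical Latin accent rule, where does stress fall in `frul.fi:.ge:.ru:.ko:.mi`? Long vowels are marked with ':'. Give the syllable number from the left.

Classical Latin: stress the penult if heavy (long vowel or closed), else the antepenult.
Weights: 4 ru: H, 5 ko: H, 6 mi L.
The penult (syllable 5, ko:) is heavy, so it takes stress.
Stress on syllable 5: frul.fi:.ge:.ru:.ˈko:.mi.

5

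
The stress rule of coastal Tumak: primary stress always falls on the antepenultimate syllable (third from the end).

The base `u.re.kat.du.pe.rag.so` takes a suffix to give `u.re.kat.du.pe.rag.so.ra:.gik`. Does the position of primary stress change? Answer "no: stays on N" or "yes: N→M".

yes: 5→7

Base `u.re.kat.du.pe.rag.so` (7 syllables):
  The word has 7 syllables; the antepenultimate syllable (third from the end) is syllable 5 (pe).
  → primary stress on syllable 5.
Suffixed `u.re.kat.du.pe.rag.so.ra:.gik` (9 syllables):
  The word has 9 syllables; the antepenultimate syllable (third from the end) is syllable 7 (so).
  → primary stress on syllable 7.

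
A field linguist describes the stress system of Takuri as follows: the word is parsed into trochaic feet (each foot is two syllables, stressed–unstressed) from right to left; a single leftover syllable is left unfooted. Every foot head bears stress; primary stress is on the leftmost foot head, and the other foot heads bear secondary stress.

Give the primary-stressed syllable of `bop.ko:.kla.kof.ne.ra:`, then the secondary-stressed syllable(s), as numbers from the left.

Parse right to left into trochaic (ˈσσ) feet: (ˈbop.ko:) (ˈkla.kof) (ˈne.ra:).
Foot heads (stressed positions): 1, 3, 5.
End Rule Leftmost: primary stress on the leftmost head = syllable 1.
Secondary stress on 3, 5: ˈbop.ko:.ˌkla.kof.ˌne.ra:.

primary 1, secondary 3, 5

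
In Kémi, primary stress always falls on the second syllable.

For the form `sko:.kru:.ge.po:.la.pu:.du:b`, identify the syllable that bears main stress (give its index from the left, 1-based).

The word has 7 syllables; the second syllable is syllable 2 (kru:).
Primary stress: syllable 2 → sko:.ˈkru:.ge.po:.la.pu:.du:b.

2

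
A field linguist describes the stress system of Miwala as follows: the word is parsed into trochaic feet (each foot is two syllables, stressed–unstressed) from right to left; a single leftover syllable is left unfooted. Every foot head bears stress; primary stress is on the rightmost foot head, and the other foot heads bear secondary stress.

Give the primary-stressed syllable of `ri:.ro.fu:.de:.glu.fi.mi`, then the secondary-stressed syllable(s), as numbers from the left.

Parse right to left into trochaic (ˈσσ) feet: ri: (ˈro.fu:) (ˈde:.glu) (ˈfi.mi). Syllable 1 is left unfooted.
Foot heads (stressed positions): 2, 4, 6.
End Rule Rightmost: primary stress on the rightmost head = syllable 6.
Secondary stress on 2, 4: ri:.ˌro.fu:.ˌde:.glu.ˈfi.mi.

primary 6, secondary 2, 4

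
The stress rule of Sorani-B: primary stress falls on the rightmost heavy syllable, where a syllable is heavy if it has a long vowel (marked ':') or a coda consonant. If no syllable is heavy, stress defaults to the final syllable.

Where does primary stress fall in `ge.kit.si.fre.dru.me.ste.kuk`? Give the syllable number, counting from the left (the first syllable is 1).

8

Weights: 1 ge L, 2 kit H, 3 si L, 4 fre L, 5 dru L, 6 me L, 7 ste L, 8 kuk H.
Heavy syllables in the domain: 2, 8. The rightmost is syllable 8 (kuk).
Primary stress: syllable 8 → ge.kit.si.fre.dru.me.ste.ˈkuk.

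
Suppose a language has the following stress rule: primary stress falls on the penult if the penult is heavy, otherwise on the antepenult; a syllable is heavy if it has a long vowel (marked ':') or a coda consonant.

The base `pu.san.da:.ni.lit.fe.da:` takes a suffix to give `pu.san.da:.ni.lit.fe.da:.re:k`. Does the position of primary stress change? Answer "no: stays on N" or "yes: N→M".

Base `pu.san.da:.ni.lit.fe.da:` (7 syllables):
  Weights: 5 lit H, 6 fe L, 7 da: H.
  The penult (syllable 6, fe) is light, so stress falls on the antepenult (syllable 5, lit).
  → primary stress on syllable 5.
Suffixed `pu.san.da:.ni.lit.fe.da:.re:k` (8 syllables):
  Weights: 6 fe L, 7 da: H, 8 re:k H.
  The penult (syllable 7, da:) is heavy, so it takes stress.
  → primary stress on syllable 7.

yes: 5→7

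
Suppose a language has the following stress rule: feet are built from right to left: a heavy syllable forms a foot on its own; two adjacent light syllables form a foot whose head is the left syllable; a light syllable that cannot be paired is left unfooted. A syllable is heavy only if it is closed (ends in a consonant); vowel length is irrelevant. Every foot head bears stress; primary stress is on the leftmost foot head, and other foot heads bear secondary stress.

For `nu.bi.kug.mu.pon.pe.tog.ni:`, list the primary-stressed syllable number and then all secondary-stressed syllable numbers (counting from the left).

Weights: 1 nu L, 2 bi L, 3 kug H, 4 mu L, 5 pon H, 6 pe L, 7 tog H, 8 ni: L.
Parse right to left (heavy = foot alone; LL = one foot; stranded L unfooted): (ˈnu.bi) (ˈkug) mu (ˈpon) pe (ˈtog) ni:.
Foot heads: 1, 3, 5, 7.
Primary stress on the leftmost head = syllable 1.
Secondary stress on 3, 5, 7: ˈnu.bi.ˌkug.mu.ˌpon.pe.ˌtog.ni:.

primary 1, secondary 3, 5, 7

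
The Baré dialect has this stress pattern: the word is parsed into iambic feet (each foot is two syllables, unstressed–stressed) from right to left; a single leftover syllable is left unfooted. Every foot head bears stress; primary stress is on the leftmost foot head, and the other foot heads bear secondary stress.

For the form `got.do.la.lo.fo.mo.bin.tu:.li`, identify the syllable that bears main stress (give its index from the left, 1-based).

3

Parse right to left into iambic (σˈσ) feet: got (do.ˈla) (lo.ˈfo) (mo.ˈbin) (tu:.ˈli). Syllable 1 is left unfooted.
Foot heads (stressed positions): 3, 5, 7, 9.
End Rule Leftmost: primary stress on the leftmost head = syllable 3.
Primary stress: syllable 3 → got.do.ˈla.lo.fo.mo.bin.tu:.li.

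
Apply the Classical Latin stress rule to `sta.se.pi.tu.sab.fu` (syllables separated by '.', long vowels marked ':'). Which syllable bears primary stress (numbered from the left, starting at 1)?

Classical Latin: stress the penult if heavy (long vowel or closed), else the antepenult.
Weights: 4 tu L, 5 sab H, 6 fu L.
The penult (syllable 5, sab) is heavy, so it takes stress.
Stress on syllable 5: sta.se.pi.tu.ˈsab.fu.

5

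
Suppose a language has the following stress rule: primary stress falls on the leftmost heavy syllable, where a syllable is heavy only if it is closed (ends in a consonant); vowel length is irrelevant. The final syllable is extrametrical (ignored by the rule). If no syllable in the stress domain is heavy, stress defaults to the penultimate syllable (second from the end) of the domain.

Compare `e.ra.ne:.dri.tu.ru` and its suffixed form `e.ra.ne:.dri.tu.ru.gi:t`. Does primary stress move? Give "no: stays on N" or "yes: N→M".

Base `e.ra.ne:.dri.tu.ru` (6 syllables):
  The final syllable (6, ru) is extrametrical; the stress domain is syllables 1–5.
  Weights: 1 e L, 2 ra L, 3 ne: L, 4 dri L, 5 tu L.
  No heavy syllable in the domain; default to the penultimate syllable (second from the end) of the domain = syllable 4.
  → primary stress on syllable 4.
Suffixed `e.ra.ne:.dri.tu.ru.gi:t` (7 syllables):
  The final syllable (7, gi:t) is extrametrical; the stress domain is syllables 1–6.
  Weights: 1 e L, 2 ra L, 3 ne: L, 4 dri L, 5 tu L, 6 ru L.
  No heavy syllable in the domain; default to the penultimate syllable (second from the end) of the domain = syllable 5.
  → primary stress on syllable 5.

yes: 4→5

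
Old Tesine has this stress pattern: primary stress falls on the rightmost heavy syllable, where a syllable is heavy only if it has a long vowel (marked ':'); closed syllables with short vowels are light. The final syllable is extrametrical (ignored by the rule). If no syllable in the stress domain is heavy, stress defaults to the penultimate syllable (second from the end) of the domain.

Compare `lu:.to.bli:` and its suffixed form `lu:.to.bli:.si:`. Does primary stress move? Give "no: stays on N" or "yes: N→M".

Base `lu:.to.bli:` (3 syllables):
  The final syllable (3, bli:) is extrametrical; the stress domain is syllables 1–2.
  Weights: 1 lu: H, 2 to L.
  Heavy syllables in the domain: 1. The rightmost is syllable 1 (lu:).
  → primary stress on syllable 1.
Suffixed `lu:.to.bli:.si:` (4 syllables):
  The final syllable (4, si:) is extrametrical; the stress domain is syllables 1–3.
  Weights: 1 lu: H, 2 to L, 3 bli: H.
  Heavy syllables in the domain: 1, 3. The rightmost is syllable 3 (bli:).
  → primary stress on syllable 3.

yes: 1→3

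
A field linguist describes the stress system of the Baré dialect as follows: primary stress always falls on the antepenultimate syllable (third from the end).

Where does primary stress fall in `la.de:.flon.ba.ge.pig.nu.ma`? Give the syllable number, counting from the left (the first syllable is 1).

6

The word has 8 syllables; the antepenultimate syllable (third from the end) is syllable 6 (pig).
Primary stress: syllable 6 → la.de:.flon.ba.ge.ˈpig.nu.ma.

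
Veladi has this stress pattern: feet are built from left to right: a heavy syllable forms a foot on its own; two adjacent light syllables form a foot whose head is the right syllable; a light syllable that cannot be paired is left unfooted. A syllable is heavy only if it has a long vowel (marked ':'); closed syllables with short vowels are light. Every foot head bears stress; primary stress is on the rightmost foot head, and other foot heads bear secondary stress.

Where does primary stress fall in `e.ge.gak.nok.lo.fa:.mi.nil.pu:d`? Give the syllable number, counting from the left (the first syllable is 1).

Weights: 1 e L, 2 ge L, 3 gak L, 4 nok L, 5 lo L, 6 fa: H, 7 mi L, 8 nil L, 9 pu:d H.
Parse left to right (heavy = foot alone; LL = one foot; stranded L unfooted): (e.ˈge) (gak.ˈnok) lo (ˈfa:) (mi.ˈnil) (ˈpu:d).
Foot heads: 2, 4, 6, 8, 9.
Primary stress on the rightmost head = syllable 9.
Primary stress: syllable 9 → e.ge.gak.nok.lo.fa:.mi.nil.ˈpu:d.

9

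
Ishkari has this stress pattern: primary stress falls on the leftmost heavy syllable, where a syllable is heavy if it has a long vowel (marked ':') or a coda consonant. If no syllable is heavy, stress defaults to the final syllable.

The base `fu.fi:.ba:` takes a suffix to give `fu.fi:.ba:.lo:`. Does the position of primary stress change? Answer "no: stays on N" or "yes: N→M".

no: stays on 2

Base `fu.fi:.ba:` (3 syllables):
  Weights: 1 fu L, 2 fi: H, 3 ba: H.
  Heavy syllables in the domain: 2, 3. The leftmost is syllable 2 (fi:).
  → primary stress on syllable 2.
Suffixed `fu.fi:.ba:.lo:` (4 syllables):
  Weights: 1 fu L, 2 fi: H, 3 ba: H, 4 lo: H.
  Heavy syllables in the domain: 2, 3, 4. The leftmost is syllable 2 (fi:).
  → primary stress on syllable 2.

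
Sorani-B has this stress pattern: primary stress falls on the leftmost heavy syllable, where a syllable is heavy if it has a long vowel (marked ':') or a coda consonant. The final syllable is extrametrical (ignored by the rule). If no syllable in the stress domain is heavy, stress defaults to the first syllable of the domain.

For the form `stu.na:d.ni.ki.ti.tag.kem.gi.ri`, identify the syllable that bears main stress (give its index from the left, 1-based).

The final syllable (9, ri) is extrametrical; the stress domain is syllables 1–8.
Weights: 1 stu L, 2 na:d H, 3 ni L, 4 ki L, 5 ti L, 6 tag H, 7 kem H, 8 gi L.
Heavy syllables in the domain: 2, 6, 7. The leftmost is syllable 2 (na:d).
Primary stress: syllable 2 → stu.ˈna:d.ni.ki.ti.tag.kem.gi.ri.

2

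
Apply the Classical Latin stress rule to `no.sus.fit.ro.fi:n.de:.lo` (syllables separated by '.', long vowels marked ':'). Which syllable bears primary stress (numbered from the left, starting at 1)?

6

Classical Latin: stress the penult if heavy (long vowel or closed), else the antepenult.
Weights: 5 fi:n H, 6 de: H, 7 lo L.
The penult (syllable 6, de:) is heavy, so it takes stress.
Stress on syllable 6: no.sus.fit.ro.fi:n.ˈde:.lo.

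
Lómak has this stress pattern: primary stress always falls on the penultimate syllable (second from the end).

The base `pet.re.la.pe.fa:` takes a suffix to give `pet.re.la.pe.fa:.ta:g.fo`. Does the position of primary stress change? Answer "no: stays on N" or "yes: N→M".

yes: 4→6

Base `pet.re.la.pe.fa:` (5 syllables):
  The word has 5 syllables; the penultimate syllable (second from the end) is syllable 4 (pe).
  → primary stress on syllable 4.
Suffixed `pet.re.la.pe.fa:.ta:g.fo` (7 syllables):
  The word has 7 syllables; the penultimate syllable (second from the end) is syllable 6 (ta:g).
  → primary stress on syllable 6.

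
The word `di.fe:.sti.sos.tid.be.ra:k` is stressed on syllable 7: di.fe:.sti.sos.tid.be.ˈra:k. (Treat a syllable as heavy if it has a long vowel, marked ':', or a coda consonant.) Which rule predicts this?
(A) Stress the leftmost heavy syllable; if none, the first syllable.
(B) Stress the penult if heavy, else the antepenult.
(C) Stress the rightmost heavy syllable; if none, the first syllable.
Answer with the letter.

Rule A → syllable 2 (observed: 7).
Rule B → syllable 5 (observed: 7).
Rule C → syllable 7 ✓.

C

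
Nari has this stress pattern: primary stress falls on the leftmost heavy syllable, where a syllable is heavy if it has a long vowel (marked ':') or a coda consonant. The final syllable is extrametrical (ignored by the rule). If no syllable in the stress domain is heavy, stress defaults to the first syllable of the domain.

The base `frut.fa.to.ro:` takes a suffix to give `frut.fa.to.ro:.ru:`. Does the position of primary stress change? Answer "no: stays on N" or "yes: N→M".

no: stays on 1

Base `frut.fa.to.ro:` (4 syllables):
  The final syllable (4, ro:) is extrametrical; the stress domain is syllables 1–3.
  Weights: 1 frut H, 2 fa L, 3 to L.
  Heavy syllables in the domain: 1. The leftmost is syllable 1 (frut).
  → primary stress on syllable 1.
Suffixed `frut.fa.to.ro:.ru:` (5 syllables):
  The final syllable (5, ru:) is extrametrical; the stress domain is syllables 1–4.
  Weights: 1 frut H, 2 fa L, 3 to L, 4 ro: H.
  Heavy syllables in the domain: 1, 4. The leftmost is syllable 1 (frut).
  → primary stress on syllable 1.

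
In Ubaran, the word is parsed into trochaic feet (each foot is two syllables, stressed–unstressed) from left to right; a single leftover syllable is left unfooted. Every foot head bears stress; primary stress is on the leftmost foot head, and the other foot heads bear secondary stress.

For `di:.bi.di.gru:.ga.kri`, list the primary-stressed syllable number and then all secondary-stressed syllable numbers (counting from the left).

primary 1, secondary 3, 5

Parse left to right into trochaic (ˈσσ) feet: (ˈdi:.bi) (ˈdi.gru:) (ˈga.kri).
Foot heads (stressed positions): 1, 3, 5.
End Rule Leftmost: primary stress on the leftmost head = syllable 1.
Secondary stress on 3, 5: ˈdi:.bi.ˌdi.gru:.ˌga.kri.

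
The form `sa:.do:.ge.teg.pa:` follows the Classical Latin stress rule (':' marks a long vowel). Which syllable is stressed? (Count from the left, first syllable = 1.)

4

Classical Latin: stress the penult if heavy (long vowel or closed), else the antepenult.
Weights: 3 ge L, 4 teg H, 5 pa: H.
The penult (syllable 4, teg) is heavy, so it takes stress.
Stress on syllable 4: sa:.do:.ge.ˈteg.pa:.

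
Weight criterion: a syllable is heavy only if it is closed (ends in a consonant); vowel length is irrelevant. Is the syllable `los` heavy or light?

`los`: short vowel, closed (coda /s/). Closed (coda /s/) → heavy.

heavy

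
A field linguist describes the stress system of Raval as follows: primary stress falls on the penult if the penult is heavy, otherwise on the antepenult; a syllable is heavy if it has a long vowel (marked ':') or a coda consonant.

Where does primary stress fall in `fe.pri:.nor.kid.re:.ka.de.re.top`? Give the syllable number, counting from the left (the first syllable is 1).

Weights: 7 de L, 8 re L, 9 top H.
The penult (syllable 8, re) is light, so stress falls on the antepenult (syllable 7, de).
Primary stress: syllable 7 → fe.pri:.nor.kid.re:.ka.ˈde.re.top.

7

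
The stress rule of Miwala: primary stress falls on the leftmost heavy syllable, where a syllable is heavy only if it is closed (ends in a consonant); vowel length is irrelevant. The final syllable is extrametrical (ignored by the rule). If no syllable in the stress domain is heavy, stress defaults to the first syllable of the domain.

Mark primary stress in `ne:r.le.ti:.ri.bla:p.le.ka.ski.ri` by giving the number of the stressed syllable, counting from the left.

The final syllable (9, ri) is extrametrical; the stress domain is syllables 1–8.
Weights: 1 ne:r H, 2 le L, 3 ti: L, 4 ri L, 5 bla:p H, 6 le L, 7 ka L, 8 ski L.
Heavy syllables in the domain: 1, 5. The leftmost is syllable 1 (ne:r).
Primary stress: syllable 1 → ˈne:r.le.ti:.ri.bla:p.le.ka.ski.ri.

1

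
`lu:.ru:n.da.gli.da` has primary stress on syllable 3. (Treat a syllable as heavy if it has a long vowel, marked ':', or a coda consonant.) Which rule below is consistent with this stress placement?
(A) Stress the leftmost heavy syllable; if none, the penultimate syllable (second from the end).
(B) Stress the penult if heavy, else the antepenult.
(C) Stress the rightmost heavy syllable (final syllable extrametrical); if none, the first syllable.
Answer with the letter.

B

Rule A → syllable 1 (observed: 3).
Rule B → syllable 3 ✓.
Rule C → syllable 2 (observed: 3).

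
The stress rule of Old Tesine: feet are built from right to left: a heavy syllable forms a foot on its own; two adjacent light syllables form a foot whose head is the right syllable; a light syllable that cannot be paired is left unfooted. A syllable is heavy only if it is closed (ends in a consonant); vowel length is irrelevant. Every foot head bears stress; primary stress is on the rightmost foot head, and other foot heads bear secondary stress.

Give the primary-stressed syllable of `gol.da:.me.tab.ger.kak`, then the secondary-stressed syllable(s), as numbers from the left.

primary 6, secondary 1, 3, 4, 5

Weights: 1 gol H, 2 da: L, 3 me L, 4 tab H, 5 ger H, 6 kak H.
Parse right to left (heavy = foot alone; LL = one foot; stranded L unfooted): (ˈgol) (da:.ˈme) (ˈtab) (ˈger) (ˈkak).
Foot heads: 1, 3, 4, 5, 6.
Primary stress on the rightmost head = syllable 6.
Secondary stress on 1, 3, 4, 5: ˌgol.da:.ˌme.ˌtab.ˌger.ˈkak.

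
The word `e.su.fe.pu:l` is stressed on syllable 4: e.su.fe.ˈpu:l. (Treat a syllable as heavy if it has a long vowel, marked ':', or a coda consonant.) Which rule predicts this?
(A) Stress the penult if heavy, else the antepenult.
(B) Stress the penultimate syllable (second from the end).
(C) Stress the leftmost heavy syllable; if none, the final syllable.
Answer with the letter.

Rule A → syllable 2 (observed: 4).
Rule B → syllable 3 (observed: 4).
Rule C → syllable 4 ✓.

C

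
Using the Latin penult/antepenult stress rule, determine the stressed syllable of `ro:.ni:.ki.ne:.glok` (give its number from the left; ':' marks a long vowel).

4

Classical Latin: stress the penult if heavy (long vowel or closed), else the antepenult.
Weights: 3 ki L, 4 ne: H, 5 glok H.
The penult (syllable 4, ne:) is heavy, so it takes stress.
Stress on syllable 4: ro:.ni:.ki.ˈne:.glok.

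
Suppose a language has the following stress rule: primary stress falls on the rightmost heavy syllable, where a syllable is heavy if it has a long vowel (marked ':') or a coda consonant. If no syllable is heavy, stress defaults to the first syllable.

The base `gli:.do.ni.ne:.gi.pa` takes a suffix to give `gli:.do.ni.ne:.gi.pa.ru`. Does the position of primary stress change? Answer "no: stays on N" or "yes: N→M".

no: stays on 4

Base `gli:.do.ni.ne:.gi.pa` (6 syllables):
  Weights: 1 gli: H, 2 do L, 3 ni L, 4 ne: H, 5 gi L, 6 pa L.
  Heavy syllables in the domain: 1, 4. The rightmost is syllable 4 (ne:).
  → primary stress on syllable 4.
Suffixed `gli:.do.ni.ne:.gi.pa.ru` (7 syllables):
  Weights: 1 gli: H, 2 do L, 3 ni L, 4 ne: H, 5 gi L, 6 pa L, 7 ru L.
  Heavy syllables in the domain: 1, 4. The rightmost is syllable 4 (ne:).
  → primary stress on syllable 4.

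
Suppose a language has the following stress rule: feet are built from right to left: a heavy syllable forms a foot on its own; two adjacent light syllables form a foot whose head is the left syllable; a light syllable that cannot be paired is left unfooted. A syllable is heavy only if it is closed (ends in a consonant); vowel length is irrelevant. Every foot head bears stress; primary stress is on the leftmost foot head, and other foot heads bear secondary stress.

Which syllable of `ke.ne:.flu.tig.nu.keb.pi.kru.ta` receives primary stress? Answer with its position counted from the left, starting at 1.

2

Weights: 1 ke L, 2 ne: L, 3 flu L, 4 tig H, 5 nu L, 6 keb H, 7 pi L, 8 kru L, 9 ta L.
Parse right to left (heavy = foot alone; LL = one foot; stranded L unfooted): ke (ˈne:.flu) (ˈtig) nu (ˈkeb) pi (ˈkru.ta).
Foot heads: 2, 4, 6, 8.
Primary stress on the leftmost head = syllable 2.
Primary stress: syllable 2 → ke.ˈne:.flu.tig.nu.keb.pi.kru.ta.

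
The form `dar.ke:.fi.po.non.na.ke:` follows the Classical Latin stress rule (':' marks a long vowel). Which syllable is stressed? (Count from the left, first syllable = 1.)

5

Classical Latin: stress the penult if heavy (long vowel or closed), else the antepenult.
Weights: 5 non H, 6 na L, 7 ke: H.
The penult (syllable 6, na) is light, so stress falls on the antepenult (syllable 5, non).
Stress on syllable 5: dar.ke:.fi.po.ˈnon.na.ke:.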